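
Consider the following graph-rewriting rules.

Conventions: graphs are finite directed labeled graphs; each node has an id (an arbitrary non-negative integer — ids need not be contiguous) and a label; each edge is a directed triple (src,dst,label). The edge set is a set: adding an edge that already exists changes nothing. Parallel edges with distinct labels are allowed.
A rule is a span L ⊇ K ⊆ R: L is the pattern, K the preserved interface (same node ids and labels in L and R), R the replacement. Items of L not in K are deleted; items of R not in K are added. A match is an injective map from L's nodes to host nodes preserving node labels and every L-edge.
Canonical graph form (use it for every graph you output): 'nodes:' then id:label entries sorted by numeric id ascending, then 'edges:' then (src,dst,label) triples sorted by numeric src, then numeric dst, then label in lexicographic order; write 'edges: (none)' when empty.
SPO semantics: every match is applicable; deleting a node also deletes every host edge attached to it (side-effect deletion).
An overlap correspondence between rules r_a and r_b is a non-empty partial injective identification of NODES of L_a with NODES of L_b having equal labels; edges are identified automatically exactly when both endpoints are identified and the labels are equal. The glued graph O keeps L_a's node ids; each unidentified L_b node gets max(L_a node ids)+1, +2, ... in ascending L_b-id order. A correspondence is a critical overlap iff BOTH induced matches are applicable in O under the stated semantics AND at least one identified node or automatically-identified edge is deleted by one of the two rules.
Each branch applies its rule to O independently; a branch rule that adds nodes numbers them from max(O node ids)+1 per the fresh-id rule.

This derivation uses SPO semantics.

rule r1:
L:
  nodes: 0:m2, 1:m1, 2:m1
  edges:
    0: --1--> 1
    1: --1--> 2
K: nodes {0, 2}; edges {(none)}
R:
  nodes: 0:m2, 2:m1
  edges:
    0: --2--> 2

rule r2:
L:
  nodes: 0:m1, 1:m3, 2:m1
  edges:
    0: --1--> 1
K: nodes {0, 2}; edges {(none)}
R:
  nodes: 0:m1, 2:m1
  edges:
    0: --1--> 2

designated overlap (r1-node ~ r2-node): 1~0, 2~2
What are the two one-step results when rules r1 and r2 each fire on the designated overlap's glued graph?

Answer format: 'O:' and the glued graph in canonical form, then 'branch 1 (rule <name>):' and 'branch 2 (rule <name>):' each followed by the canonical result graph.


O:
nodes: 0:m2, 1:m1, 2:m1, 3:m3
edges: (0,1,1); (1,2,1); (1,3,1)
branch 1 (rule r1):
nodes: 0:m2, 2:m1, 3:m3
edges: (0,2,2)
branch 2 (rule r2):
nodes: 0:m2, 1:m1, 2:m1
edges: (0,1,1); (1,2,1)


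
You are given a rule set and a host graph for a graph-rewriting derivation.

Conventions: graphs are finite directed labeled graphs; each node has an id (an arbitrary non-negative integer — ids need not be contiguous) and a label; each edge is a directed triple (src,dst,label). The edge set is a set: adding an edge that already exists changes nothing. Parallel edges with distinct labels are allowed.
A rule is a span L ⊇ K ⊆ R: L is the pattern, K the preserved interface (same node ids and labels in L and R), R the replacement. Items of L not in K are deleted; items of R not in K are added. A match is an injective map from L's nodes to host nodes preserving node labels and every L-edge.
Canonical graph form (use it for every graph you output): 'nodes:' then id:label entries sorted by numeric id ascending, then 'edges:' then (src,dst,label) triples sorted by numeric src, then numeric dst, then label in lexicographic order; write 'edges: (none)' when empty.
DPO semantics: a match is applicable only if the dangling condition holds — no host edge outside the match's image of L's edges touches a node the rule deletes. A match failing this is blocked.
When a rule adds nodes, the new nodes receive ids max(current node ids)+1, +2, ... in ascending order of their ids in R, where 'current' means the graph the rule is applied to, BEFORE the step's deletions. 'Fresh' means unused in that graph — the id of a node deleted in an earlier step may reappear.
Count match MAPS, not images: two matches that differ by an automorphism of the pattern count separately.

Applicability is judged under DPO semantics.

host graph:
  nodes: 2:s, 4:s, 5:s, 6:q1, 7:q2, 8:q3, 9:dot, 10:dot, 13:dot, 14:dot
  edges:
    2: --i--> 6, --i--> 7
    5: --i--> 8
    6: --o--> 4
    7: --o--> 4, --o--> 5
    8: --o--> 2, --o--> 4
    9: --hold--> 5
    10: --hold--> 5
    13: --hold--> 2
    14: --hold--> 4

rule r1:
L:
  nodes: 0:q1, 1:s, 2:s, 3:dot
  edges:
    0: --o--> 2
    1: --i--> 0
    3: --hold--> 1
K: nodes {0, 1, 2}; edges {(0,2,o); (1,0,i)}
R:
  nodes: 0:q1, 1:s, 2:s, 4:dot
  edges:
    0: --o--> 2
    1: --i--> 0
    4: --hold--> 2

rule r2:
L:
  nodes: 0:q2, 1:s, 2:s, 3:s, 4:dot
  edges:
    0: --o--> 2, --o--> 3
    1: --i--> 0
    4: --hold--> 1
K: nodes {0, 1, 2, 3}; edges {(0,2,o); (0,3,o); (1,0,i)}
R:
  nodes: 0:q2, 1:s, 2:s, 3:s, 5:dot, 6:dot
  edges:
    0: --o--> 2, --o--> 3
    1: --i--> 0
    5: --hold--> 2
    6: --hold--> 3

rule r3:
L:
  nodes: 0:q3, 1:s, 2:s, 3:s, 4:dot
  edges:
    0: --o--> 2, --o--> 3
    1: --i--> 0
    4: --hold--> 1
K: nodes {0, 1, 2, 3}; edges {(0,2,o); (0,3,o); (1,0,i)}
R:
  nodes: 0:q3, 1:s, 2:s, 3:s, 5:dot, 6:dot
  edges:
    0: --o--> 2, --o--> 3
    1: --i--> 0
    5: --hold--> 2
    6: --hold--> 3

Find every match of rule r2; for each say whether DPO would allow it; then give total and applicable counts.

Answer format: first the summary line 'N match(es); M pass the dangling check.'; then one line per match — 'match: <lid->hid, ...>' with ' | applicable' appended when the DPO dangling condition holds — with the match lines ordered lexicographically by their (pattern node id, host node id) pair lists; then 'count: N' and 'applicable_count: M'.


2 match(es); 2 pass the dangling check.
match: 0->7, 1->2, 2->4, 3->5, 4->13 | applicable
match: 0->7, 1->2, 2->5, 3->4, 4->13 | applicable
count: 2
applicable_count: 2


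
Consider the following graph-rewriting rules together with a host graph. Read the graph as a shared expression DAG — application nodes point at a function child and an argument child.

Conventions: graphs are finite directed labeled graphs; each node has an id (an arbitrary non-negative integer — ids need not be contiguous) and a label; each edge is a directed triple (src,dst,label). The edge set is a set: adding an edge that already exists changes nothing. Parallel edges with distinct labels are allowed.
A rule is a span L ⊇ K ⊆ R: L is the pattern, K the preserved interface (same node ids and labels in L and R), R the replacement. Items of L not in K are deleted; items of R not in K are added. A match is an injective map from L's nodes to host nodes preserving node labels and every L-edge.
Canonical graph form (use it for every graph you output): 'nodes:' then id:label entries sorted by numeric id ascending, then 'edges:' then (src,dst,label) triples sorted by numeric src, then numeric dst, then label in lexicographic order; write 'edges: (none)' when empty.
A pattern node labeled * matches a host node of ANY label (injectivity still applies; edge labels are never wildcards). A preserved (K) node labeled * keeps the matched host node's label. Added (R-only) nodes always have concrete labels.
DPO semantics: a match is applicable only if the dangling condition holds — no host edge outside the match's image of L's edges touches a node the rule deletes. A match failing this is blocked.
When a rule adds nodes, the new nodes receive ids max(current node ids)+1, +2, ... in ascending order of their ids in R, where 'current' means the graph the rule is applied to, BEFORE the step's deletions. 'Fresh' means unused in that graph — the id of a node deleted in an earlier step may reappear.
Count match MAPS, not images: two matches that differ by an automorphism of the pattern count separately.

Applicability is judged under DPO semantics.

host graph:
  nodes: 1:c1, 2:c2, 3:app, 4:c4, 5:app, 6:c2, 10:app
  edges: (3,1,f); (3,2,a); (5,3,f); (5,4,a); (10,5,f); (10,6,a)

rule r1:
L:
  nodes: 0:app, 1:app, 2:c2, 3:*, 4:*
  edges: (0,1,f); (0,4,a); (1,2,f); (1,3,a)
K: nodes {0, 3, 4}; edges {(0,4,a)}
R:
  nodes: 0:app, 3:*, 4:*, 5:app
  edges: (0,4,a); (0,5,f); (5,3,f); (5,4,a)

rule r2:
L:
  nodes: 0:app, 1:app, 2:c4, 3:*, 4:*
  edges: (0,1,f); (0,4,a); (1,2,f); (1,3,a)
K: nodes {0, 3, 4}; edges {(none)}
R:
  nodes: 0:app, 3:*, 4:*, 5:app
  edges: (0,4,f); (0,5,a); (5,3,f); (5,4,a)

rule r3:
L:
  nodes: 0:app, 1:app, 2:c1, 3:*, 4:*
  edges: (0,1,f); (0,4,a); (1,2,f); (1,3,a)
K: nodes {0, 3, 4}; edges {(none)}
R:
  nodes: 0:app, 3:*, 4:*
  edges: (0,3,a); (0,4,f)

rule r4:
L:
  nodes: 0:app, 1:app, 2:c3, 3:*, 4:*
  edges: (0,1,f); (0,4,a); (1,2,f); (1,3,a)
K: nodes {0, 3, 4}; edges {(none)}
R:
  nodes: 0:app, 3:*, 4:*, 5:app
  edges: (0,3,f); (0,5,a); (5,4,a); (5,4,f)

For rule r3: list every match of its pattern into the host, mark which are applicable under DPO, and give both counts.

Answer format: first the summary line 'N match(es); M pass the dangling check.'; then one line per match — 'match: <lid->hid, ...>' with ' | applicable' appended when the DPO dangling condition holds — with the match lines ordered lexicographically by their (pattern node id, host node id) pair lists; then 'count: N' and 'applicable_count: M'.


1 match(es); 1 pass the dangling check.
match: 0->5, 1->3, 2->1, 3->2, 4->4 | applicable
count: 1
applicable_count: 1


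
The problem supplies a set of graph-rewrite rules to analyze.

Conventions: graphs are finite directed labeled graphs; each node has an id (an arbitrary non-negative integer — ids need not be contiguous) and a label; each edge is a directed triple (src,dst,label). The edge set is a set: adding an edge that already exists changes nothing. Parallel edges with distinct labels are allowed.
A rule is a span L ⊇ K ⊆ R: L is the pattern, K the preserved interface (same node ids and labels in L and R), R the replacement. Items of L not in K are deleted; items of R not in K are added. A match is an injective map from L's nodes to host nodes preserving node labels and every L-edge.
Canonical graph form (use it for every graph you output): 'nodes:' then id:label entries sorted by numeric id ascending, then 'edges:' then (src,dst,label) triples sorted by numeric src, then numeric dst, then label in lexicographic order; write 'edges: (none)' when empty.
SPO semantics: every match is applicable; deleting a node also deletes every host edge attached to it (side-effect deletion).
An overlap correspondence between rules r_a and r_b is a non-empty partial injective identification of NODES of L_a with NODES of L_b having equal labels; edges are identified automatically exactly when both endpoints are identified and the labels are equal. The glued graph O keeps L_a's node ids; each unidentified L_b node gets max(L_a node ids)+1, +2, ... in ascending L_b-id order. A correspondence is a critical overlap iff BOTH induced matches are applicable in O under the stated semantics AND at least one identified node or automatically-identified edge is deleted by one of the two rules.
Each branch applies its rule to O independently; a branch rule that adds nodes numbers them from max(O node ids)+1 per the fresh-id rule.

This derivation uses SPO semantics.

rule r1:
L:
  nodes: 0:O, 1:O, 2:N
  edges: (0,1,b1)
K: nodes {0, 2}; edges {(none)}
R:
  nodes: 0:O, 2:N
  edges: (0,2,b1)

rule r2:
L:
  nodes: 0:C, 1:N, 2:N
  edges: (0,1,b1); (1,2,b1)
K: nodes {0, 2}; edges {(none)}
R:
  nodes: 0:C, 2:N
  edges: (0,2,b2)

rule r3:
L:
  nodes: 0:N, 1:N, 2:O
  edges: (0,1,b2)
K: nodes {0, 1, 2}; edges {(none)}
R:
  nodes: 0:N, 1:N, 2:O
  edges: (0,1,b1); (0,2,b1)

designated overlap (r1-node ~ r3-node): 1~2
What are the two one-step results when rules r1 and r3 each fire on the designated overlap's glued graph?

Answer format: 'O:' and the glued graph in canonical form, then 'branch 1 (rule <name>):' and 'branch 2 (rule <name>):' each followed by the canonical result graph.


O:
nodes: 0:O, 1:O, 2:N, 3:N, 4:N
edges: (0,1,b1); (3,4,b2)
branch 1 (rule r1):
nodes: 0:O, 2:N, 3:N, 4:N
edges: (0,2,b1); (3,4,b2)
branch 2 (rule r3):
nodes: 0:O, 1:O, 2:N, 3:N, 4:N
edges: (0,1,b1); (3,1,b1); (3,4,b1)


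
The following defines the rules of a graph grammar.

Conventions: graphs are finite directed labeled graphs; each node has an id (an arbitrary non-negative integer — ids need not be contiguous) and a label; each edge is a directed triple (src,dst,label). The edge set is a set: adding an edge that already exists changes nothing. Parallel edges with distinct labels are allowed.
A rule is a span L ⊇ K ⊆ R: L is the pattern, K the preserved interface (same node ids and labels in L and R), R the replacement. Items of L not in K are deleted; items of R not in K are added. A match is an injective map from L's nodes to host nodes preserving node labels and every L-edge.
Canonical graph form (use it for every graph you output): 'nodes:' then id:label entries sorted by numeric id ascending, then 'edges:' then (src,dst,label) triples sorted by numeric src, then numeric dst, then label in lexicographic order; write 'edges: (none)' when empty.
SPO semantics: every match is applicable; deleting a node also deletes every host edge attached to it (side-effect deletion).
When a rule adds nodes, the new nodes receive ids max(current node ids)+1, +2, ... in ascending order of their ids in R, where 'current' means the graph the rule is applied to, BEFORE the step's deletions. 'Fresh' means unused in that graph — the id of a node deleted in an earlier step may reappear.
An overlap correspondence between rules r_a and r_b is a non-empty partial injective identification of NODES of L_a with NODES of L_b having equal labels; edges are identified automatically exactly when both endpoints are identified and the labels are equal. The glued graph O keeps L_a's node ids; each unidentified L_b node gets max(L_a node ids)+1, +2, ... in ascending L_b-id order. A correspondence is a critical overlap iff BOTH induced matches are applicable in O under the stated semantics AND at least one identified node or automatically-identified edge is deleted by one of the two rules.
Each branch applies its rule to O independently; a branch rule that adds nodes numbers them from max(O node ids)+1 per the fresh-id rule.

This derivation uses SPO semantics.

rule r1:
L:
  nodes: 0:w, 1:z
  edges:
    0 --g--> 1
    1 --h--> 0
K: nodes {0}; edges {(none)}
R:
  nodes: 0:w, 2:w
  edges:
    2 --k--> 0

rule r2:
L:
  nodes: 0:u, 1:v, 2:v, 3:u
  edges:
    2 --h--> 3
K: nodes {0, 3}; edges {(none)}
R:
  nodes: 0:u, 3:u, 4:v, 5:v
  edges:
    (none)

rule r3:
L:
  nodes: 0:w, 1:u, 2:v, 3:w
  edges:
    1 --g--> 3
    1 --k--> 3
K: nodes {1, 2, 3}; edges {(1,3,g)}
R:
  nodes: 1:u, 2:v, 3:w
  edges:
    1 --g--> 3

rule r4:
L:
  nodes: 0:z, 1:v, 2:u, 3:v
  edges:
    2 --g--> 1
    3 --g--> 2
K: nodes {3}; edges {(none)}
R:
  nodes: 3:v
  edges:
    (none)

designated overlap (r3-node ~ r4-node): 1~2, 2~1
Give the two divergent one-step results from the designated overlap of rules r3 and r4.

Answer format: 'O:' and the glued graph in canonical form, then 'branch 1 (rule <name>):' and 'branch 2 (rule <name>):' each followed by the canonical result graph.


O:
nodes: 0:w, 1:u, 2:v, 3:w, 4:z, 5:v
edges: (1,2,g); (1,3,g); (1,3,k); (5,1,g)
branch 1 (rule r3):
nodes: 1:u, 2:v, 3:w, 4:z, 5:v
edges: (1,2,g); (1,3,g); (5,1,g)
branch 2 (rule r4):
nodes: 0:w, 3:w, 5:v
edges: (none)


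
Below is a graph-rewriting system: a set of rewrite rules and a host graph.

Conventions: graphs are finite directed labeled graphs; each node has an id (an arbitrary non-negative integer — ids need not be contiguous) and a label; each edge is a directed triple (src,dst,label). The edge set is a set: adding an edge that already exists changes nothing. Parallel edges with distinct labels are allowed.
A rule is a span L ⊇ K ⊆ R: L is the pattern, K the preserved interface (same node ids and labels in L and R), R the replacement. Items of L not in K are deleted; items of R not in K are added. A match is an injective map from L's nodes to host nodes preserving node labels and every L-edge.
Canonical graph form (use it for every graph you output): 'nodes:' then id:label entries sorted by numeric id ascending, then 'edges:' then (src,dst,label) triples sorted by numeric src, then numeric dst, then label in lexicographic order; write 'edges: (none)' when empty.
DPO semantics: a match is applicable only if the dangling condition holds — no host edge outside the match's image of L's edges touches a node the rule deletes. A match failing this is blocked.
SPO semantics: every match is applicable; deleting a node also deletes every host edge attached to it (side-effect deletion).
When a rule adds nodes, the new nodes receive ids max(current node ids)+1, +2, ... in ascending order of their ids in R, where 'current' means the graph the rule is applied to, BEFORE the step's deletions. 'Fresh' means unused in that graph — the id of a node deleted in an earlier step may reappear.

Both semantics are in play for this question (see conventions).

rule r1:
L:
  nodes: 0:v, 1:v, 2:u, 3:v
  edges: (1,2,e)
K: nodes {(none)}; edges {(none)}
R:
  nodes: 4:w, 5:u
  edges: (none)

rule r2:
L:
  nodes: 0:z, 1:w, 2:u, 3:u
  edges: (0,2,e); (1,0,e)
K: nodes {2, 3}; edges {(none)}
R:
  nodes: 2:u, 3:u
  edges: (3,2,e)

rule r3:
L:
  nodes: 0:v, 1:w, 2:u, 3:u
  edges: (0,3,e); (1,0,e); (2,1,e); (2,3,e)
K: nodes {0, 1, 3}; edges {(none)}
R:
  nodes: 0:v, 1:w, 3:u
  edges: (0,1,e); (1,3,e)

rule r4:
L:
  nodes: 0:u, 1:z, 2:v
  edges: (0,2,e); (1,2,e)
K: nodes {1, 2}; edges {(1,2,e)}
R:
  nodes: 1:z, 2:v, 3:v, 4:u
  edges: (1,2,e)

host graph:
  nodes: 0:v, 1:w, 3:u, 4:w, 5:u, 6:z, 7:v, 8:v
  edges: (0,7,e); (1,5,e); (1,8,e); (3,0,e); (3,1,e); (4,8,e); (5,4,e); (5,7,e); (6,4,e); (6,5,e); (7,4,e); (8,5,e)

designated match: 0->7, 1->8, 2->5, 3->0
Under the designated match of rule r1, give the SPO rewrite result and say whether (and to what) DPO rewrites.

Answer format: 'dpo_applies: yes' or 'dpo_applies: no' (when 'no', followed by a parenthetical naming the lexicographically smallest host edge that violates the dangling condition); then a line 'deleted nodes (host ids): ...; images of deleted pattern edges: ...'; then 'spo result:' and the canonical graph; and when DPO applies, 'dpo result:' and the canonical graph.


dpo_applies: no
(the rule deletes node 0, which keeps host edge (0,7,e) outside the match image — the dangling condition fails, DPO blocks; SPO proceeds and side-deletes such edges)
deleted nodes (host ids): 0, 5, 7, 8; images of deleted pattern edges: (8,5,e)
spo result:
nodes: 1:w, 3:u, 4:w, 6:z, 9:w, 10:u
edges: (3,1,e); (6,4,e)


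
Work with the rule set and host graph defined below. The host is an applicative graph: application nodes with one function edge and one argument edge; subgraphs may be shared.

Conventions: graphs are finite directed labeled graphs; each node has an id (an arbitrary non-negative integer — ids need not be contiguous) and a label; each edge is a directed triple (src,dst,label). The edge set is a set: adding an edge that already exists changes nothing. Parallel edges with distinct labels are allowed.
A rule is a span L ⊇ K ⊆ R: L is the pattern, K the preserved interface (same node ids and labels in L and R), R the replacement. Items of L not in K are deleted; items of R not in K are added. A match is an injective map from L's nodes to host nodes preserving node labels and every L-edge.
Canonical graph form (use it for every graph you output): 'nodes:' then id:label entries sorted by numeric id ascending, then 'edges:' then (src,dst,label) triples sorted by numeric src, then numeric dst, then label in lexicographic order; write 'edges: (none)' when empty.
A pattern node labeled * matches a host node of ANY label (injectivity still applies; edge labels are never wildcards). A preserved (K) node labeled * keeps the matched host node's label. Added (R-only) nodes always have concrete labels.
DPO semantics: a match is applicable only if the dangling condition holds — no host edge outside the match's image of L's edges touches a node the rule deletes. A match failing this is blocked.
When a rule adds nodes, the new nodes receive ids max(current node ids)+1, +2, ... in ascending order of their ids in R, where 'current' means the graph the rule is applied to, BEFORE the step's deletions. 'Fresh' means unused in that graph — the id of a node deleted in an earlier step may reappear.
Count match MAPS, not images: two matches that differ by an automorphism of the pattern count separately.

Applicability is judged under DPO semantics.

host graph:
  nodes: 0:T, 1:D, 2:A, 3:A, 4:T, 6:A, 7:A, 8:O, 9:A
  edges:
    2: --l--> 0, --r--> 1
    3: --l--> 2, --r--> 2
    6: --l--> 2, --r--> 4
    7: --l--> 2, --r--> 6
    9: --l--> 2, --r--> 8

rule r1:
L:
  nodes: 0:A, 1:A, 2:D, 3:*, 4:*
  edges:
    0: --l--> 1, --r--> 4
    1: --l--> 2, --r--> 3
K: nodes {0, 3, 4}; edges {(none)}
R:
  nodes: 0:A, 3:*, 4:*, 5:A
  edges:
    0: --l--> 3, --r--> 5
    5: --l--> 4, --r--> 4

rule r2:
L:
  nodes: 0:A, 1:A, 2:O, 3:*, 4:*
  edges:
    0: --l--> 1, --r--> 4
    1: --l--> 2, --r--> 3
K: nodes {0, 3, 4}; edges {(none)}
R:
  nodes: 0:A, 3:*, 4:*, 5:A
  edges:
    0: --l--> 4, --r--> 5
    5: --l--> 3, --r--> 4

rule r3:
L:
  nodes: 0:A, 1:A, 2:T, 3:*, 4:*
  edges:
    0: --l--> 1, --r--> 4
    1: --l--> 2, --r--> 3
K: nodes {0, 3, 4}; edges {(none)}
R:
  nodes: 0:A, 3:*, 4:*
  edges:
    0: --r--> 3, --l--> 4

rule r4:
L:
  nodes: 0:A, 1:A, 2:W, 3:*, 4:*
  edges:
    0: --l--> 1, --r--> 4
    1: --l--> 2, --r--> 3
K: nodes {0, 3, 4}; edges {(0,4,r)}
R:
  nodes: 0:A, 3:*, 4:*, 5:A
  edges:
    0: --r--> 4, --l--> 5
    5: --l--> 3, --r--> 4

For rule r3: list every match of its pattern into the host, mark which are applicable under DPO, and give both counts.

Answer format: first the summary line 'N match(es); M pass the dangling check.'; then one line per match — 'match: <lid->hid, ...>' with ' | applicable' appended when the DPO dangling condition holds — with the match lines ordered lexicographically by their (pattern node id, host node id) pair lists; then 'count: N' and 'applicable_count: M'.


3 match(es); 0 pass the dangling check.
match: 0->6, 1->2, 2->0, 3->1, 4->4
match: 0->7, 1->2, 2->0, 3->1, 4->6
match: 0->9, 1->2, 2->0, 3->1, 4->8
count: 3
applicable_count: 0


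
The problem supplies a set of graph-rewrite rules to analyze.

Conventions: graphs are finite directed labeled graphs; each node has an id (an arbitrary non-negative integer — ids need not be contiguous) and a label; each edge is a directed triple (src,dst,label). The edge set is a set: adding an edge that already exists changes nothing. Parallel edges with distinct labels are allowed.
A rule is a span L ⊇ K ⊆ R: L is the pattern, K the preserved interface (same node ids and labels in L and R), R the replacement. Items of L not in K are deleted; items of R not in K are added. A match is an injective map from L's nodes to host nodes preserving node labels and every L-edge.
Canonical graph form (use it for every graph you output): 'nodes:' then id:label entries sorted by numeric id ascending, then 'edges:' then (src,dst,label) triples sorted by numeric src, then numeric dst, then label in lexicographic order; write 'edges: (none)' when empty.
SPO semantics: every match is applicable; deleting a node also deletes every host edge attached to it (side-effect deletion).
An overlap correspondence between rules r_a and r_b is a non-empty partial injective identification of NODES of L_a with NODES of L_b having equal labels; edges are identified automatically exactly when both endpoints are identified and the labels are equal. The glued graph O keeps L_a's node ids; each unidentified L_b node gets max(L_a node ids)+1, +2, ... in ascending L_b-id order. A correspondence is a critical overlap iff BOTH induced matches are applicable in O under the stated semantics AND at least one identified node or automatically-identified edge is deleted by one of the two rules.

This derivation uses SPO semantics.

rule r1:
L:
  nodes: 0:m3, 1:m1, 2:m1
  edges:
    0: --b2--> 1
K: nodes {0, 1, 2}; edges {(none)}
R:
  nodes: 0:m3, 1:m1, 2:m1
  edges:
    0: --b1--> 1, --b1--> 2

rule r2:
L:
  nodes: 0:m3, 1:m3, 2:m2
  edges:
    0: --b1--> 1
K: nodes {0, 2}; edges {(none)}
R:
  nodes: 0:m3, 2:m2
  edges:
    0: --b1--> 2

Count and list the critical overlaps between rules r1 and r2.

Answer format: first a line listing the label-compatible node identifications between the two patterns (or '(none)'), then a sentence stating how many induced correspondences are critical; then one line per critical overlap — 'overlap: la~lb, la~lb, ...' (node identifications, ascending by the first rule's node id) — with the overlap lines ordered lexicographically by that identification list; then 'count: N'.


label-compatible node identifications between L(r1) and L(r2): 0~0, 0~1
1 of the induced correspondences is a critical overlap of r1 and r2.
overlap: 0~1
count: 1


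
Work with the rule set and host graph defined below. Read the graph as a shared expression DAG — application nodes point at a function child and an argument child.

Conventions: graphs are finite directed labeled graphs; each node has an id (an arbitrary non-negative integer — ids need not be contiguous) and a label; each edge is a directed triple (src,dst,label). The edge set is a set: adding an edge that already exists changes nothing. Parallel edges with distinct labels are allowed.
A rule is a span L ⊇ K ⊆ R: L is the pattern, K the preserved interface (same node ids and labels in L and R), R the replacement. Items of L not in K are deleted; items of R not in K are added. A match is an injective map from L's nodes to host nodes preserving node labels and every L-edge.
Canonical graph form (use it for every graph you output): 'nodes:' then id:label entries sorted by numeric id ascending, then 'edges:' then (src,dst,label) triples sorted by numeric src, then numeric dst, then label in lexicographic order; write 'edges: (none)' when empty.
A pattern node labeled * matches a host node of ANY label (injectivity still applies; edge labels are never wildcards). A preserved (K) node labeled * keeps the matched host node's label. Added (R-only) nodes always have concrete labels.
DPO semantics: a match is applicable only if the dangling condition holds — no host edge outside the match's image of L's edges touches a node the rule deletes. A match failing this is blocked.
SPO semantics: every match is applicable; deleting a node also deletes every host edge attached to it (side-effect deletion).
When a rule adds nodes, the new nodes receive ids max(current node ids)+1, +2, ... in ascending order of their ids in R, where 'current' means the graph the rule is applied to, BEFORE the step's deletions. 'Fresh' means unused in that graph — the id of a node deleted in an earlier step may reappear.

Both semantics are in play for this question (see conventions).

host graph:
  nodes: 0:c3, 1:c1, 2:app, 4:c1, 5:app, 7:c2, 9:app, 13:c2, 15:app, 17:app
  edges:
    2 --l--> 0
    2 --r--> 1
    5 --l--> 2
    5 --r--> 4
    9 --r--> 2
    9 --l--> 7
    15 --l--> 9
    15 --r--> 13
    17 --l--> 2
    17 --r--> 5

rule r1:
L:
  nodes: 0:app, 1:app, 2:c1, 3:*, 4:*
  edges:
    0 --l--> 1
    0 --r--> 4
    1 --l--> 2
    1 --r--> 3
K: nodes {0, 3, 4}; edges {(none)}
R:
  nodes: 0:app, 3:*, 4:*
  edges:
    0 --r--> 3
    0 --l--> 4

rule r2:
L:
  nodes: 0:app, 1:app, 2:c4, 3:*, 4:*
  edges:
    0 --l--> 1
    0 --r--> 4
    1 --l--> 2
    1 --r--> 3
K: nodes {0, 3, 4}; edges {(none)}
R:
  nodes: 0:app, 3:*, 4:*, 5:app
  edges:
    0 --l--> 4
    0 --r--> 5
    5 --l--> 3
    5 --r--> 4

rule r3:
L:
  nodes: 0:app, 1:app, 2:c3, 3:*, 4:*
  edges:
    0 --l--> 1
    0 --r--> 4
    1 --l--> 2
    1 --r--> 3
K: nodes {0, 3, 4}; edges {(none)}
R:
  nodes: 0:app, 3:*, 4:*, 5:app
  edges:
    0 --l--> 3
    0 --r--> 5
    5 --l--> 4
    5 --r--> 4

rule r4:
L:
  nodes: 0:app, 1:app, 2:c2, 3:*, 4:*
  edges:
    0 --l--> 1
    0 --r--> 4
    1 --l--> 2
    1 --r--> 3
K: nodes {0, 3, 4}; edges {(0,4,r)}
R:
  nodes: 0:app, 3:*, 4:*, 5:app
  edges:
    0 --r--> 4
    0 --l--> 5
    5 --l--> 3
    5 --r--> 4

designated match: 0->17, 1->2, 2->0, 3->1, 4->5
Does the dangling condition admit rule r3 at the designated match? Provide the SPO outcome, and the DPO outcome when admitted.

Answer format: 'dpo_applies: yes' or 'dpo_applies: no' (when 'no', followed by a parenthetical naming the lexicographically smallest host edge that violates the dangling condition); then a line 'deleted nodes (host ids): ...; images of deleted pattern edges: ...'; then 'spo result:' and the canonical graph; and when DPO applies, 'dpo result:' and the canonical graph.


dpo_applies: no
(the rule deletes node 2, which keeps host edge (5,2,l) outside the match image — the dangling condition fails, DPO blocks; SPO proceeds and side-deletes such edges)
deleted nodes (host ids): 0, 2; images of deleted pattern edges: (2,0,l); (2,1,r); (17,2,l); (17,5,r)
spo result:
nodes: 1:c1, 4:c1, 5:app, 7:c2, 9:app, 13:c2, 15:app, 17:app, 18:app
edges: (5,4,r); (9,7,l); (15,9,l); (15,13,r); (17,1,l); (17,18,r); (18,5,l); (18,5,r)


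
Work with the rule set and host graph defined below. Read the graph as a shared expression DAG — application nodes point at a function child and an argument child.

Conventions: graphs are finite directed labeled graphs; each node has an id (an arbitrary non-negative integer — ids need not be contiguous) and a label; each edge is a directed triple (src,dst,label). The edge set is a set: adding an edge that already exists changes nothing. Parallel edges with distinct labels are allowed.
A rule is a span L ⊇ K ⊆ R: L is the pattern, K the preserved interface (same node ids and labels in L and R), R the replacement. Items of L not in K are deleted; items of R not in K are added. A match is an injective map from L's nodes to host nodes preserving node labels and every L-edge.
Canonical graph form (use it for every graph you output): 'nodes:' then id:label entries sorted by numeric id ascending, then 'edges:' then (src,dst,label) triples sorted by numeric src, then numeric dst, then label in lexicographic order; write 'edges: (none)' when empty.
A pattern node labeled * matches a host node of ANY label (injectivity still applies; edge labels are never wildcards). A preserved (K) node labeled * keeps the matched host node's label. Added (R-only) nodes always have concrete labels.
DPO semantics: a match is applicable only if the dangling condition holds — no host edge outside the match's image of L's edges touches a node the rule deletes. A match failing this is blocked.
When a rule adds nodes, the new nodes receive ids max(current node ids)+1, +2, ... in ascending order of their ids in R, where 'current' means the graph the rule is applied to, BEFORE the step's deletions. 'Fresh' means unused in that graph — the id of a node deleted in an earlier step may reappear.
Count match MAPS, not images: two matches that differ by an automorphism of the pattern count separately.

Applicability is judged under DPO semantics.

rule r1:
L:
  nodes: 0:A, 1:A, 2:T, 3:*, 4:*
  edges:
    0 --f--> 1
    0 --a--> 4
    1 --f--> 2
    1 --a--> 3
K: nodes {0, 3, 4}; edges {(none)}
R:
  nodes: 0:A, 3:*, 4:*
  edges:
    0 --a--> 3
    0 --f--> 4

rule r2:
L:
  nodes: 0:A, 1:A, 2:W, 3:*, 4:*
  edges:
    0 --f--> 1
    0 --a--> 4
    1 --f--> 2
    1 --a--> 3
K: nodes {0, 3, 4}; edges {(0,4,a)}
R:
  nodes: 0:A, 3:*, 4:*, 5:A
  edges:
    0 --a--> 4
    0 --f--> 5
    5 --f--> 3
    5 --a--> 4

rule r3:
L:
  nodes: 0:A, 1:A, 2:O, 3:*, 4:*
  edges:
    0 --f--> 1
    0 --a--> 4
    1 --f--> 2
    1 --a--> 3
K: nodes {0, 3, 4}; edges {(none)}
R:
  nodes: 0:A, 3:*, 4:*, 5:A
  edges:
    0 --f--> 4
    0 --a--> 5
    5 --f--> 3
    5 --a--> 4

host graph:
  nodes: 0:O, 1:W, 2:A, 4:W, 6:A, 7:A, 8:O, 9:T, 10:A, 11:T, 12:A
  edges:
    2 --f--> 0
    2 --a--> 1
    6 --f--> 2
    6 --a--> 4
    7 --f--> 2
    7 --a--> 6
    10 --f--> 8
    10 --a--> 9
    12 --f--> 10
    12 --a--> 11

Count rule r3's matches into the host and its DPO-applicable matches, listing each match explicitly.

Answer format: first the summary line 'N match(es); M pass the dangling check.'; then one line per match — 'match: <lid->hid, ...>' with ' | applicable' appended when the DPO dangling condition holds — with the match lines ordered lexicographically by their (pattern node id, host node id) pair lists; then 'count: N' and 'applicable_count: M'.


3 match(es); 1 pass the dangling check.
match: 0->6, 1->2, 2->0, 3->1, 4->4
match: 0->7, 1->2, 2->0, 3->1, 4->6
match: 0->12, 1->10, 2->8, 3->9, 4->11 | applicable
count: 3
applicable_count: 1


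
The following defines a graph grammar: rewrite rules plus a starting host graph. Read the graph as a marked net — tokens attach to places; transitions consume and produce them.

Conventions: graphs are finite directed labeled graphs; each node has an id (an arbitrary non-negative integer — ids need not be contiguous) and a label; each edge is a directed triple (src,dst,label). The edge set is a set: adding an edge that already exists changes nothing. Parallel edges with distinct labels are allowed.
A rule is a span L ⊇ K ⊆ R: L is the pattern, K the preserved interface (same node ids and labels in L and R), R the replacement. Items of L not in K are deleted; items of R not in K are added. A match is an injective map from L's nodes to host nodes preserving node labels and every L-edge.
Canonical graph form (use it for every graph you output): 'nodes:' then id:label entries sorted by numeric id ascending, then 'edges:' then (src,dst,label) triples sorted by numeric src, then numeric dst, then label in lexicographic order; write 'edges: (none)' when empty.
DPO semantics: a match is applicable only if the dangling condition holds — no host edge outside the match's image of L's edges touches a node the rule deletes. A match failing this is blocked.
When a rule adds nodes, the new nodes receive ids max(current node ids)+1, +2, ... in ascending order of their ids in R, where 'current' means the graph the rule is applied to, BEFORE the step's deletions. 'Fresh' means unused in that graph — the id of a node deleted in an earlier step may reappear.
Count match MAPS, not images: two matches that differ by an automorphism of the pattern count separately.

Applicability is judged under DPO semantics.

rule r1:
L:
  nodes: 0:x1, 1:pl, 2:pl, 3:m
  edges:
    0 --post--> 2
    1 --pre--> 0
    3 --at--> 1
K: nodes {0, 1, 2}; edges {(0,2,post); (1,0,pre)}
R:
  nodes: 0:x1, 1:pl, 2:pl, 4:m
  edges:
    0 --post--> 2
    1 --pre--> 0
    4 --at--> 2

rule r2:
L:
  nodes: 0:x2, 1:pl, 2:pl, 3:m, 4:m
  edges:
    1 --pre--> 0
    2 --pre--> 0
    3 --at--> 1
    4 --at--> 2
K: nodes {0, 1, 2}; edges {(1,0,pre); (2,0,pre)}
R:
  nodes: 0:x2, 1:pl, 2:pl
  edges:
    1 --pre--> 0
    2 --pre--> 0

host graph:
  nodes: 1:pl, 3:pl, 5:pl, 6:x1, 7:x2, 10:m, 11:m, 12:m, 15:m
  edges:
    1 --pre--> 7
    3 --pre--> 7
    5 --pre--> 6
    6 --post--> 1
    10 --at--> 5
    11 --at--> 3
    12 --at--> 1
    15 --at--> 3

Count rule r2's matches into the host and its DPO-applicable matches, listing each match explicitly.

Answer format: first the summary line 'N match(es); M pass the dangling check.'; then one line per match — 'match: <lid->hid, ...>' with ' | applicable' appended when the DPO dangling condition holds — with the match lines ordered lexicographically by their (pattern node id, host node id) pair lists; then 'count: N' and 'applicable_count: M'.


4 match(es); 4 pass the dangling check.
match: 0->7, 1->1, 2->3, 3->12, 4->11 | applicable
match: 0->7, 1->1, 2->3, 3->12, 4->15 | applicable
match: 0->7, 1->3, 2->1, 3->11, 4->12 | applicable
match: 0->7, 1->3, 2->1, 3->15, 4->12 | applicable
count: 4
applicable_count: 4


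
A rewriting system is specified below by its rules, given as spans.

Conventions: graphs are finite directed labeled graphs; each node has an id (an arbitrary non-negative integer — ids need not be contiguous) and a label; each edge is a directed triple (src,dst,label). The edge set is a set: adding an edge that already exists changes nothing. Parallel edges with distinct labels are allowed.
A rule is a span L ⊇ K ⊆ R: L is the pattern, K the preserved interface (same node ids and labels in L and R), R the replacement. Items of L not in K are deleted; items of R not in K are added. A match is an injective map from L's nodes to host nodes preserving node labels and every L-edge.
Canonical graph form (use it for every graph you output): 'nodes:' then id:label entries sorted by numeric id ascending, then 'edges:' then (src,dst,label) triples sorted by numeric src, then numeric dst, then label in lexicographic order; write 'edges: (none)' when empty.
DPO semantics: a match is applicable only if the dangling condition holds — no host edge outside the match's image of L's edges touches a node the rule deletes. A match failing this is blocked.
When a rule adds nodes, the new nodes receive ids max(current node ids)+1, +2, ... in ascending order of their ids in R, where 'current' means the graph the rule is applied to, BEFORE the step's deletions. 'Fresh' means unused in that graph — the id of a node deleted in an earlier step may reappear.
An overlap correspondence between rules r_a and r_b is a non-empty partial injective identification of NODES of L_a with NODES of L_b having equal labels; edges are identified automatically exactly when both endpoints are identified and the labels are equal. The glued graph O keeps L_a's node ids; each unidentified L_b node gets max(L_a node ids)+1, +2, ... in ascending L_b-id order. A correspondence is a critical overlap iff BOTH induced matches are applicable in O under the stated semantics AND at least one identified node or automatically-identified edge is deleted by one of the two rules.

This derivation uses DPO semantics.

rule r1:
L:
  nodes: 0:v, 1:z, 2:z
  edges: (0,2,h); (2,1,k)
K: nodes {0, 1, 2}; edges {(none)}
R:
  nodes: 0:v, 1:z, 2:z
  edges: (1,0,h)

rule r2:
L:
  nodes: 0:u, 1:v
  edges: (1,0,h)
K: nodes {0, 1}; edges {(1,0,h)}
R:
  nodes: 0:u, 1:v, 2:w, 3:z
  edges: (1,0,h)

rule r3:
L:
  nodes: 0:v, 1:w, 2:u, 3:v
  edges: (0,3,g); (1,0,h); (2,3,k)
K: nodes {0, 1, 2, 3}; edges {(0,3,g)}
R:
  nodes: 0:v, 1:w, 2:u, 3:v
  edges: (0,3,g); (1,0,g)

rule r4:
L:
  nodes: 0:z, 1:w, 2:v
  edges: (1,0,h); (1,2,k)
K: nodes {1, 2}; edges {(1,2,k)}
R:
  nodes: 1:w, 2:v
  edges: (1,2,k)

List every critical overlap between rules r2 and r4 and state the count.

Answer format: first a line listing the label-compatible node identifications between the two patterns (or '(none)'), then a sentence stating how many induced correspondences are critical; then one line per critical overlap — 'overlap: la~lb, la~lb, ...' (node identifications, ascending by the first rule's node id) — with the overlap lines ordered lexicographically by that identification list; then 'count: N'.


label-compatible node identifications between L(r2) and L(r4): 1~2
0 of the induced correspondences are critical overlaps of r2 and r4.
count: 0


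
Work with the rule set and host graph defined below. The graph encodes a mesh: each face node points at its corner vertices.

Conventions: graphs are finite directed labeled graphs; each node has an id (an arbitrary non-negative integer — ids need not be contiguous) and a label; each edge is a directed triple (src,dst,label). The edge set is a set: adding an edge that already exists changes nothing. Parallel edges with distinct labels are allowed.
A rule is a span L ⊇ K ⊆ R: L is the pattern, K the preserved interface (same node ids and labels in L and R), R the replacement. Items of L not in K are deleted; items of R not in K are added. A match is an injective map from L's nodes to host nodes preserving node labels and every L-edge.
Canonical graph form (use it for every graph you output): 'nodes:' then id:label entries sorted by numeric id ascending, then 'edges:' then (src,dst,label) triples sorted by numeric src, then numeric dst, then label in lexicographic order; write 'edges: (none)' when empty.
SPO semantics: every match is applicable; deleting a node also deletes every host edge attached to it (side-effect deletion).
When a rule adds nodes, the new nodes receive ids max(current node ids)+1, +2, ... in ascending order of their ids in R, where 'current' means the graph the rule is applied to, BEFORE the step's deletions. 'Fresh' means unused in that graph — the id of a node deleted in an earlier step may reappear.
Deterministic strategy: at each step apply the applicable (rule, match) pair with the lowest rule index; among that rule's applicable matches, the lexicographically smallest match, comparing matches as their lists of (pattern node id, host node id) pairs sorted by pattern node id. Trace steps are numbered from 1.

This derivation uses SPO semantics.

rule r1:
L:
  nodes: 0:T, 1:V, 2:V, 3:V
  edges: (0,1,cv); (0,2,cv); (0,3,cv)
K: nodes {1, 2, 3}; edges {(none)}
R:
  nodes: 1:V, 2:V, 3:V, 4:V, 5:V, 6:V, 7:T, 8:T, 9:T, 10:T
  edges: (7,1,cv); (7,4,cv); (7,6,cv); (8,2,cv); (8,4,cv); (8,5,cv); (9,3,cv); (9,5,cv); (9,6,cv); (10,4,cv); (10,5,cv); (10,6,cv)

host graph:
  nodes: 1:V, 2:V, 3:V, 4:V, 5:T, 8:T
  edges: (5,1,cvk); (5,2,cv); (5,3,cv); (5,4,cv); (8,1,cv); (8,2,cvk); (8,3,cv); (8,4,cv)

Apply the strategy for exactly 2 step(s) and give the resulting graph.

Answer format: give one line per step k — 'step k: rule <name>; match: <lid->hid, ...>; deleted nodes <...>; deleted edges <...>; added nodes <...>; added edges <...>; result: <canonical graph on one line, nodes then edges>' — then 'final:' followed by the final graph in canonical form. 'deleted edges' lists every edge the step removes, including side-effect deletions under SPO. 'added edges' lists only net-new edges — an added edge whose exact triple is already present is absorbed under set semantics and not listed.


step 1: rule r1; match: 0->5, 1->2, 2->3, 3->4; deleted nodes 5; deleted edges (5,1,cvk); (5,2,cv); (5,3,cv); (5,4,cv); added nodes 9, 10, 11, 12, 13, 14, 15; added edges (12,2,cv); (12,9,cv); (12,11,cv); (13,3,cv); (13,9,cv); (13,10,cv); (14,4,cv); (14,10,cv); (14,11,cv); (15,9,cv); (15,10,cv); (15,11,cv); result: nodes: 1:V, 2:V, 3:V, 4:V, 8:T, 9:V, 10:V, 11:V, 12:T, 13:T, 14:T, 15:T edges: (8,1,cv); (8,2,cvk); (8,3,cv); (8,4,cv); (12,2,cv); (12,9,cv); (12,11,cv); (13,3,cv); (13,9,cv); (13,10,cv); (14,4,cv); (14,10,cv); (14,11,cv); (15,9,cv); (15,10,cv); (15,11,cv)
step 2: rule r1; match: 0->8, 1->1, 2->3, 3->4; deleted nodes 8; deleted edges (8,1,cv); (8,2,cvk); (8,3,cv); (8,4,cv); added nodes 16, 17, 18, 19, 20, 21, 22; added edges (19,1,cv); (19,16,cv); (19,18,cv); (20,3,cv); (20,16,cv); (20,17,cv); (21,4,cv); (21,17,cv); (21,18,cv); (22,16,cv); (22,17,cv); (22,18,cv); result: nodes: 1:V, 2:V, 3:V, 4:V, 9:V, 10:V, 11:V, 12:T, 13:T, 14:T, 15:T, 16:V, 17:V, 18:V, 19:T, 20:T, 21:T, 22:T edges: (12,2,cv); (12,9,cv); (12,11,cv); (13,3,cv); (13,9,cv); (13,10,cv); (14,4,cv); (14,10,cv); (14,11,cv); (15,9,cv); (15,10,cv); (15,11,cv); (19,1,cv); (19,16,cv); (19,18,cv); (20,3,cv); (20,16,cv); (20,17,cv); (21,4,cv); (21,17,cv); (21,18,cv); (22,16,cv); (22,17,cv); (22,18,cv)
final:
nodes: 1:V, 2:V, 3:V, 4:V, 9:V, 10:V, 11:V, 12:T, 13:T, 14:T, 15:T, 16:V, 17:V, 18:V, 19:T, 20:T, 21:T, 22:T
edges: (12,2,cv); (12,9,cv); (12,11,cv); (13,3,cv); (13,9,cv); (13,10,cv); (14,4,cv); (14,10,cv); (14,11,cv); (15,9,cv); (15,10,cv); (15,11,cv); (19,1,cv); (19,16,cv); (19,18,cv); (20,3,cv); (20,16,cv); (20,17,cv); (21,4,cv); (21,17,cv); (21,18,cv); (22,16,cv); (22,17,cv); (22,18,cv)
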